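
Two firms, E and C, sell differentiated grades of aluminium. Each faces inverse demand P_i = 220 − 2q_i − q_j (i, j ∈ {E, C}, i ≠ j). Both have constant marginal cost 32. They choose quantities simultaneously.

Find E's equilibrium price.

Firm E's profit: π = q_E(220 − 2q_E − q_C) − 32q_E.
∂π/∂q_E = 188 − 4q_E − q_C = 0 ⇒ q_E = 47 − 0.25q_C.
By symmetry q_C = q_E; substituting into the reaction function, 1.25q_E = 47 and q_E = 37.6.
P_E = 220 − 2·37.6 − 37.6 = 107.2.

107.2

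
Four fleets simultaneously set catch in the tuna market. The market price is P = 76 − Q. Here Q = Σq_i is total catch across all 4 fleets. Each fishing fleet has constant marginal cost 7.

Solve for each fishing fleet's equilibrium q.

A representative fishing fleet's profit is π_i = q_i(76 − Q) − 7q_i, with Q = q_i + Σ_{j≠i} q_j.
First-order condition: 69 − 2q_i − Σ_{j≠i} q_j = 0.
With identical fishing fleets, set every q_j = q: then 69 − 2q − 3q = 0, i.e. q = 69/5 = 13.8.

13.8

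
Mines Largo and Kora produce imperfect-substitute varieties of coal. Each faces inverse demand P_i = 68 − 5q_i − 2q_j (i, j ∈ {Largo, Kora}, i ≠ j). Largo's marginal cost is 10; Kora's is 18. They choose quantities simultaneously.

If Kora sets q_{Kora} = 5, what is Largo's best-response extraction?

Mine Largo's profit: π = q_{Largo}(68 − 5q_{Largo} − 2q_{Kora}) − 10q_{Largo}.
∂π/∂q_{Largo} = 58 − 10q_{Largo} − 2q_{Kora} = 0 ⇒ q_{Largo} = 5.8 − 0.2q_{Kora}.
At q_{Kora} = 5: q_{Largo} = 5.8 − 0.2·5 = 4.8.

4.8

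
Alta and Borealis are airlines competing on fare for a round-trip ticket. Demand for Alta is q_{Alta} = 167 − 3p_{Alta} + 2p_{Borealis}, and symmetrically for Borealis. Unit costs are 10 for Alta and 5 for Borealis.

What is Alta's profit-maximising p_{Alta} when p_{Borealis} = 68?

55.5

Alta's profit: π = (p_{Alta} − 10)(167 − 3p_{Alta} + 2p_{Borealis}).
∂π/∂p_{Alta} = 197 − 6p_{Alta} + 2p_{Borealis} = 0 ⇒ p_{Alta} = 197/6 + (1/3)p_{Borealis}.
At p_{Borealis} = 68: p_{Alta} = 197/6 + (1/3)·68 = 55.5.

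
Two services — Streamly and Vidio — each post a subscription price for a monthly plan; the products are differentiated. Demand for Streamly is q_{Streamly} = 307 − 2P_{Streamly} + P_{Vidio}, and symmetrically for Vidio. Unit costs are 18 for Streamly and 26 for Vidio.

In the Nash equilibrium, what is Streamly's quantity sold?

194.8

Streamly's profit: π = (P_{Streamly} − 18)(307 − 2P_{Streamly} + P_{Vidio}).
∂π/∂P_{Streamly} = 343 − 4P_{Streamly} + P_{Vidio} = 0 ⇒ P_{Streamly} = 85.75 + 0.25P_{Vidio}.
Similarly P_{Vidio} = 89.75 + 0.25P_{Streamly}.
Substituting the second reaction function into the first: P_{Streamly} = 85.75 + 0.25(89.75 + 0.25P_{Streamly}), which gives 0.9375P_{Streamly} = 108.1875 ⇒ P_{Streamly} = 115.4.
Then P_{Vidio} = 89.75 + 0.25·115.4 = 118.6.
q_{Streamly} = 307 − 2·115.4 + 118.6 = 194.8.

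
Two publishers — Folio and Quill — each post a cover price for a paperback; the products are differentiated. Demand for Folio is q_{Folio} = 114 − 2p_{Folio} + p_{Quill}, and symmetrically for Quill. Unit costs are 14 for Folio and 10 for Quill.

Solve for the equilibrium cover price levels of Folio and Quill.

Folio's profit: π = (p_{Folio} − 14)(114 − 2p_{Folio} + p_{Quill}).
∂π/∂p_{Folio} = 142 − 4p_{Folio} + p_{Quill} = 0 ⇒ p_{Folio} = 35.5 + 0.25p_{Quill}.
Similarly p_{Quill} = 33.5 + 0.25p_{Folio}.
Substituting the second reaction function into the first: p_{Folio} = 35.5 + 0.25(33.5 + 0.25p_{Folio}), which gives 0.9375p_{Folio} = 43.875 ⇒ p_{Folio} = 46.8.
Then p_{Quill} = 33.5 + 0.25·46.8 = 45.2.

46.8, 45.2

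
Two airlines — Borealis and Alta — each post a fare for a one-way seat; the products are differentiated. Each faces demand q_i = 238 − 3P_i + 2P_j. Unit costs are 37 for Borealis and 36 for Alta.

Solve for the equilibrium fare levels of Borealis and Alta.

87.0625, 86.6875

Borealis's profit: π = (P_{Borealis} − 37)(238 − 3P_{Borealis} + 2P_{Alta}).
∂π/∂P_{Borealis} = 349 − 6P_{Borealis} + 2P_{Alta} = 0 ⇒ P_{Borealis} = 349/6 + (1/3)P_{Alta}.
Similarly P_{Alta} = 173/3 + (1/3)P_{Borealis}.
Substituting the second reaction function into the first: P_{Borealis} = 349/6 + (1/3)(173/3 + (1/3)P_{Borealis}), which gives (8/9)P_{Borealis} = 1393/18 ⇒ P_{Borealis} = 87.0625.
Then P_{Alta} = 173/3 + (1/3)·87.0625 = 86.6875.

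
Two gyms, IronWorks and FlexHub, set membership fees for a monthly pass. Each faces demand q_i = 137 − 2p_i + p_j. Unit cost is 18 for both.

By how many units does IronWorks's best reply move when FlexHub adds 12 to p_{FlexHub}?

3

IronWorks's profit: π = (p_{IronWorks} − 18)(137 − 2p_{IronWorks} + p_{FlexHub}).
∂π/∂p_{IronWorks} = 173 − 4p_{IronWorks} + p_{FlexHub} = 0 ⇒ p_{IronWorks} = 43.25 + 0.25p_{FlexHub}.
The reaction-function slope is 0.25, so a 12-unit rise in p_{FlexHub} moves p_{IronWorks} by 0.25 × 12 = 3. IronWorks's best response rises — the actions are strategic complements.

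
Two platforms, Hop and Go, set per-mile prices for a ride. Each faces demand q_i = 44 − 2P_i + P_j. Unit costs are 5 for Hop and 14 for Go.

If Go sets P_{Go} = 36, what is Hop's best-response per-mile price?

22.5

Hop's profit: π = (P_{Hop} − 5)(44 − 2P_{Hop} + P_{Go}).
∂π/∂P_{Hop} = 54 − 4P_{Hop} + P_{Go} = 0 ⇒ P_{Hop} = 13.5 + 0.25P_{Go}.
At P_{Go} = 36: P_{Hop} = 13.5 + 0.25·36 = 22.5.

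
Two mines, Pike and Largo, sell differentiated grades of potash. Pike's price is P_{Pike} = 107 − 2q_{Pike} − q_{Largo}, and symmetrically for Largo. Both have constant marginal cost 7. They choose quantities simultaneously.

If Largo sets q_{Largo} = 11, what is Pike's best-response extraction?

22.25

Mine Pike's profit: π = q_{Pike}(107 − 2q_{Pike} − q_{Largo}) − 7q_{Pike}.
∂π/∂q_{Pike} = 100 − 4q_{Pike} − q_{Largo} = 0 ⇒ q_{Pike} = 25 − 0.25q_{Largo}.
At q_{Largo} = 11: q_{Pike} = 25 − 0.25·11 = 22.25.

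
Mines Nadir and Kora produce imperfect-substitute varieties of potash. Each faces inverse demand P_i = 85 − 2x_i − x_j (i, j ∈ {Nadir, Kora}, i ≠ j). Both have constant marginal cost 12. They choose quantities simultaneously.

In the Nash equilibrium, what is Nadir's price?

41.2

Mine Nadir's profit: π = x_{Nadir}(85 − 2x_{Nadir} − x_{Kora}) − 12x_{Nadir}.
∂π/∂x_{Nadir} = 73 − 4x_{Nadir} − x_{Kora} = 0 ⇒ x_{Nadir} = 18.25 − 0.25x_{Kora}.
The game is symmetric, so in equilibrium x_{Kora} = x_{Nadir}: the reaction function gives 1.25x_{Nadir} = 18.25, hence x_{Nadir} = 14.6.
P_{Nadir} = 85 − 2·14.6 − 14.6 = 41.2.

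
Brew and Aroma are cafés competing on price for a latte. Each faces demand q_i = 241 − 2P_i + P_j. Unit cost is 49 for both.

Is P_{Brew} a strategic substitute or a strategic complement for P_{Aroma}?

Brew's profit: π = (P_{Brew} − 49)(241 − 2P_{Brew} + P_{Aroma}).
∂π/∂P_{Brew} = 339 − 4P_{Brew} + P_{Aroma} = 0 ⇒ P_{Brew} = 84.75 + 0.25P_{Aroma}.
The best-response slope dP_{Brew}/dP_{Aroma} = 0.25 > 0: the reaction function is upward-sloping, so the choices are strategic complements.

strategic complements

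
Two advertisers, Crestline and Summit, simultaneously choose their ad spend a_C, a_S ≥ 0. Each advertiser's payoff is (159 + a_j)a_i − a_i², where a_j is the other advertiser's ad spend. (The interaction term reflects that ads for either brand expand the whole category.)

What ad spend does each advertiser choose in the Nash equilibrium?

Crestline's payoff is (159 + a_S)a_C − a_C².
∂π/∂a_C = 159 + a_S − 2a_C = 0, so a_C = 79.5 + 0.5a_S.
By symmetry a_S = a_C; substituting into the reaction function, 0.5a_C = 79.5 and a_C = 159.

159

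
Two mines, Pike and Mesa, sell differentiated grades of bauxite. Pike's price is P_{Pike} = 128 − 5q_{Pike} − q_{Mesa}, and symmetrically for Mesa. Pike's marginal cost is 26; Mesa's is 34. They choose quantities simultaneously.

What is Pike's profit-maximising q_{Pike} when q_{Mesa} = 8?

9.4

Mine Pike's profit: π = q_{Pike}(128 − 5q_{Pike} − q_{Mesa}) − 26q_{Pike}.
∂π/∂q_{Pike} = 102 − 10q_{Pike} − q_{Mesa} = 0 ⇒ q_{Pike} = 10.2 − 0.1q_{Mesa}.
At q_{Mesa} = 8: q_{Pike} = 10.2 − 0.1·8 = 9.4.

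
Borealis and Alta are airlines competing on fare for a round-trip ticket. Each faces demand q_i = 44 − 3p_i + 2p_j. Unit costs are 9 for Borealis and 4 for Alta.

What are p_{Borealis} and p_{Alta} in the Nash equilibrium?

16.8125, 14.9375

Borealis's profit: π = (p_{Borealis} − 9)(44 − 3p_{Borealis} + 2p_{Alta}).
∂π/∂p_{Borealis} = 71 − 6p_{Borealis} + 2p_{Alta} = 0 ⇒ p_{Borealis} = 71/6 + (1/3)p_{Alta}.
Similarly p_{Alta} = 28/3 + (1/3)p_{Borealis}.
Substituting the second reaction function into the first: p_{Borealis} = 71/6 + (1/3)(28/3 + (1/3)p_{Borealis}), which gives (8/9)p_{Borealis} = 269/18 ⇒ p_{Borealis} = 16.8125.
Then p_{Alta} = 28/3 + (1/3)·16.8125 = 14.9375.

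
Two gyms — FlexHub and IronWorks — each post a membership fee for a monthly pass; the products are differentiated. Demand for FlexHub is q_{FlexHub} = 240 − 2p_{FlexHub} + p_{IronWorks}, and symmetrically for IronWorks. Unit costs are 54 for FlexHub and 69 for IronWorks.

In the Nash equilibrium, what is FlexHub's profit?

8192

FlexHub's profit: π = (p_{FlexHub} − 54)(240 − 2p_{FlexHub} + p_{IronWorks}).
∂π/∂p_{FlexHub} = 348 − 4p_{FlexHub} + p_{IronWorks} = 0 ⇒ p_{FlexHub} = 87 + 0.25p_{IronWorks}.
Similarly p_{IronWorks} = 94.5 + 0.25p_{FlexHub}.
Plugging p_{IronWorks} into FlexHub's best response: p_{FlexHub} = 87 + 0.25(94.5 + 0.25p_{FlexHub}) ⇒ 0.9375p_{FlexHub} = 110.625, so p_{FlexHub} = 118.
Then p_{IronWorks} = 94.5 + 0.25·118 = 124.
q_{FlexHub} = 240 − 2·118 + 124 = 128.
Profit = (118 − 54)·128 = 8192.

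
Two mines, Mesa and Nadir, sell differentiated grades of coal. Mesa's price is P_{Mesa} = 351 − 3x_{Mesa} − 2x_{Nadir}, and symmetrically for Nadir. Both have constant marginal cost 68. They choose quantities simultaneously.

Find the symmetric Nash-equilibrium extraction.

Mine Mesa's profit: π = x_{Mesa}(351 − 3x_{Mesa} − 2x_{Nadir}) − 68x_{Mesa}.
∂π/∂x_{Mesa} = 283 − 6x_{Mesa} − 2x_{Nadir} = 0 ⇒ x_{Mesa} = 283/6 − (1/3)x_{Nadir}.
The game is symmetric, so in equilibrium x_{Nadir} = x_{Mesa}: the reaction function gives (4/3)x_{Mesa} = 283/6, hence x_{Mesa} = 35.375.

35.375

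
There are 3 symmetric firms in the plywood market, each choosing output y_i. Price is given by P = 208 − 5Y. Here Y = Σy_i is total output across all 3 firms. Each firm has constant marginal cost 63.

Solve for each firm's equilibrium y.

A representative firm's profit is π_i = y_i(208 − 5Y) − 63y_i, with Y = y_i + Σ_{j≠i} y_j.
First-order condition: 145 − 10y_i − 5Σ_{j≠i} y_j = 0.
Imposing symmetry (y_j = y for all j) turns Σ_{j≠i} y_j into 2y, so 145 = 20y and y = 7.25.

7.25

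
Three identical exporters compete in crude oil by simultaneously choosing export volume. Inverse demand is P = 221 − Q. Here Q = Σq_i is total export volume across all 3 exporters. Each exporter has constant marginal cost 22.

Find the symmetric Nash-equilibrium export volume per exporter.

49.75

A representative exporter's profit is π_i = q_i(221 − Q) − 22q_i, with Q = q_i + Σ_{j≠i} q_j.
First-order condition: 199 − 2q_i − Σ_{j≠i} q_j = 0.
Imposing symmetry (q_j = q for all j) turns Σ_{j≠i} q_j into 2q, so 199 = 4q and q = 49.75.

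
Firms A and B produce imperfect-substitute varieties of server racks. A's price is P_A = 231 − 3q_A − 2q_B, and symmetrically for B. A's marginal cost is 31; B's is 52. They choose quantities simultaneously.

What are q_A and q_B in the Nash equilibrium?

26.3125, 21.0625

Firm A's profit: π = q_A(231 − 3q_A − 2q_B) − 31q_A.
∂π/∂q_A = 200 − 6q_A − 2q_B = 0 ⇒ q_A = 100/3 − (1/3)q_B.
Similarly q_B = 179/6 − (1/3)q_A.
Substituting the second reaction function into the first: q_A = 100/3 − (1/3)(179/6 − (1/3)q_A), which gives (8/9)q_A = 421/18 ⇒ q_A = 26.3125.
Then q_B = 179/6 − (1/3)·26.3125 = 21.0625.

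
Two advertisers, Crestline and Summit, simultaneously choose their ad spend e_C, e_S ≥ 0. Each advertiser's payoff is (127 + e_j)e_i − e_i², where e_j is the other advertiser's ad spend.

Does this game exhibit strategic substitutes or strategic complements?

strategic complements

Crestline's payoff is (127 + e_S)e_C − e_C².
∂π/∂e_C = 127 + e_S − 2e_C = 0, so e_C = 63.5 + 0.5e_S.
The best-response slope de_C/de_S = 0.5 > 0: the reaction function is upward-sloping, so the choices are strategic complements.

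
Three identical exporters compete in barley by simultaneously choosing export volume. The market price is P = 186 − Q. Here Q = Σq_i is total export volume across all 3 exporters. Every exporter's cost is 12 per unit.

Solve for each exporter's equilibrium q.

A representative exporter's profit is π_i = q_i(186 − Q) − 12q_i, with Q = q_i + Σ_{j≠i} q_j.
First-order condition: 174 − 2q_i − Σ_{j≠i} q_j = 0.
In a symmetric equilibrium every exporter chooses the same q, so Σ_{j≠i} q_j = 2q. The condition becomes 174 − 4q = 0, giving q = 174/4 = 43.5.

43.5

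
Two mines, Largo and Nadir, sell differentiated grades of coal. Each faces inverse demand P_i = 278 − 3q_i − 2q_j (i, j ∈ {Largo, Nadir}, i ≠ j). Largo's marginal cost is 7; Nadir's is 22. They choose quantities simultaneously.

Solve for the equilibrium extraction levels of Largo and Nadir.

Mine Largo's profit: π = q_{Largo}(278 − 3q_{Largo} − 2q_{Nadir}) − 7q_{Largo}.
∂π/∂q_{Largo} = 271 − 6q_{Largo} − 2q_{Nadir} = 0 ⇒ q_{Largo} = 271/6 − (1/3)q_{Nadir}.
Similarly q_{Nadir} = 128/3 − (1/3)q_{Largo}.
Plugging q_{Nadir} into Largo's best response: q_{Largo} = 271/6 − (1/3)(128/3 − (1/3)q_{Largo}) ⇒ (8/9)q_{Largo} = 557/18, so q_{Largo} = 34.8125.
Then q_{Nadir} = 128/3 − (1/3)·34.8125 = 31.0625.

34.8125, 31.0625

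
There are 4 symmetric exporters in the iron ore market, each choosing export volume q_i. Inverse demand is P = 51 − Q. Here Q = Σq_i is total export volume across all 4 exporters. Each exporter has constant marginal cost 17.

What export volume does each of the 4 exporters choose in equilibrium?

6.8

A representative exporter's profit is π_i = q_i(51 − Q) − 17q_i, with Q = q_i + Σ_{j≠i} q_j.
First-order condition: 34 − 2q_i − Σ_{j≠i} q_j = 0.
With identical exporters, set every q_j = q: then 34 − 2q − 3q = 0, i.e. q = 34/5 = 6.8.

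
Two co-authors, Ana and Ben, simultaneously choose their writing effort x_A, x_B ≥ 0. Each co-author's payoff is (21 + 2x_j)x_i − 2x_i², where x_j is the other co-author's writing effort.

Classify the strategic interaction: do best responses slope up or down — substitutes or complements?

strategic complements

Ana's payoff is (21 + 2x_B)x_A − 2x_A².
∂π/∂x_A = 21 + 2x_B − 4x_A = 0, so x_A = 5.25 + 0.5x_B.
The best-response slope dx_A/dx_B = 0.5 > 0: the reaction function is upward-sloping, so the choices are strategic complements.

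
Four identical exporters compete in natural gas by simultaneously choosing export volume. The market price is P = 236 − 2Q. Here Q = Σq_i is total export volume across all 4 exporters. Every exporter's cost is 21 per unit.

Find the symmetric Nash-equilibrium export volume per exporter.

21.5

A representative exporter's profit is π_i = q_i(236 − 2Q) − 21q_i, with Q = q_i + Σ_{j≠i} q_j.
First-order condition: 215 − 4q_i − 2Σ_{j≠i} q_j = 0.
In a symmetric equilibrium every exporter chooses the same q, so Σ_{j≠i} q_j = 3q. The condition becomes 215 − 10q = 0, giving q = 215/10 = 21.5.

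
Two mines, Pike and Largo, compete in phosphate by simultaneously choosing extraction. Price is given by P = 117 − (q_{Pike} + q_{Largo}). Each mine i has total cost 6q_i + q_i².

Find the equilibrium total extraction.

44.4

Mine Pike's profit: π = q_{Pike}(117 − (q_{Pike} + q_{Largo})) − 6q_{Pike} − q_{Pike}².
∂π/∂q_{Pike} = 111 − 4q_{Pike} − q_{Largo} = 0, so q_{Pike} = 27.75 − 0.25q_{Largo}.
Setting q_{Pike} = q_{Largo} in the reaction function: q_{Pike} = 27.75 − 0.25q_{Pike}, so q_{Pike} = 27.75 / 1.25 = 22.2.
Total extraction: 22.2 + 22.2 = 44.4.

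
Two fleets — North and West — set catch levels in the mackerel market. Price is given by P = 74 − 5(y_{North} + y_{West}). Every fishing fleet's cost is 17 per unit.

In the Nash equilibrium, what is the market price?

36

Fishing fleet North's profit: π = y_{North}(74 − 5(y_{North} + y_{West})) − 17y_{North}.
∂π/∂y_{North} = 57 − 10y_{North} − 5y_{West} = 0, so y_{North} = 5.7 − 0.5y_{West}.
The game is symmetric, so in equilibrium y_{West} = y_{North}: the reaction function gives 1.5y_{North} = 5.7, hence y_{North} = 3.8.
Equilibrium price: P = 74 − 5·7.6 = 36.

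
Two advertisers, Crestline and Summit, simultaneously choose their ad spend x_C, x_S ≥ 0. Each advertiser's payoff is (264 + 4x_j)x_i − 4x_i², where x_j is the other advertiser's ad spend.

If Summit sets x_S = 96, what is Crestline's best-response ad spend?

Crestline's payoff is (264 + 4x_S)x_C − 4x_C².
∂π/∂x_C = 264 + 4x_S − 8x_C = 0, so x_C = 33 + 0.5x_S.
At x_S = 96: x_C = 33 + 0.5·96 = 81.

81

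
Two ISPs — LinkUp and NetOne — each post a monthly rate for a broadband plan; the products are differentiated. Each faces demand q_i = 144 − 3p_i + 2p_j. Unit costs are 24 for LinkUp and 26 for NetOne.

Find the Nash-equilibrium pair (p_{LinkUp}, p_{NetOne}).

54.375, 55.125

LinkUp's profit: π = (p_{LinkUp} − 24)(144 − 3p_{LinkUp} + 2p_{NetOne}).
∂π/∂p_{LinkUp} = 216 − 6p_{LinkUp} + 2p_{NetOne} = 0 ⇒ p_{LinkUp} = 36 + (1/3)p_{NetOne}.
Similarly p_{NetOne} = 37 + (1/3)p_{LinkUp}.
Solving the two reaction functions simultaneously: (1 − (1/3)(1/3))p_{LinkUp} = 36 + (1/3)·37, so (8/9)p_{LinkUp} = 145/3 and p_{LinkUp} = 54.375.
Then p_{NetOne} = 37 + (1/3)·54.375 = 55.125.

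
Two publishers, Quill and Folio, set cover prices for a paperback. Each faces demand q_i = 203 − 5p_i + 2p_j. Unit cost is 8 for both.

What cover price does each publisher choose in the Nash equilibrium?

30.375

Quill's profit: π = (p_{Quill} − 8)(203 − 5p_{Quill} + 2p_{Folio}).
∂π/∂p_{Quill} = 243 − 10p_{Quill} + 2p_{Folio} = 0 ⇒ p_{Quill} = 24.3 + 0.2p_{Folio}.
Setting p_{Quill} = p_{Folio} in the reaction function: p_{Quill} = 24.3 + 0.2p_{Quill}, so p_{Quill} = 24.3 / 0.8 = 30.375.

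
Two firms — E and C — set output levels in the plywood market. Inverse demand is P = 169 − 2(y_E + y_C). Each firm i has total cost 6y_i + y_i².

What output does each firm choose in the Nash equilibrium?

Firm E's profit: π = y_E(169 − 2(y_E + y_C)) − 6y_E − y_E².
∂π/∂y_E = 163 − 6y_E − 2y_C = 0, so y_E = 163/6 − (1/3)y_C.
The game is symmetric, so in equilibrium y_C = y_E: the reaction function gives (4/3)y_E = 163/6, hence y_E = 20.375.

20.375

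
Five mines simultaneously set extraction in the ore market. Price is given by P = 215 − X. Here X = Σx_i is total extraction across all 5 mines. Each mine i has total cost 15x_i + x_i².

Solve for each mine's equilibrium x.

A representative mine's profit is π_i = x_i(215 − X) − 15x_i − x_i², with X = x_i + Σ_{j≠i} x_j.
First-order condition: 200 − 4x_i − Σ_{j≠i} x_j = 0.
Imposing symmetry (x_j = x for all j) turns Σ_{j≠i} x_j into 4x, so 200 = 8x and x = 25.

25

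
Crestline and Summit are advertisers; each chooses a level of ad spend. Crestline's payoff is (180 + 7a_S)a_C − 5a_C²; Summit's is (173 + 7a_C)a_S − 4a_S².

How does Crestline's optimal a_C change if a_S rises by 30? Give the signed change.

21

Expanding Crestline's payoff: 180a_C + 7a_Sa_C − 5a_C².
∂π/∂a_C = 180 + 7a_S − 10a_C = 0, so a_C = 18 + 0.7a_S.
The reaction-function slope is 0.7, so a 30-unit rise in a_S moves a_C by 0.7 × 30 = 21. Crestline's best response rises — the actions are strategic complements.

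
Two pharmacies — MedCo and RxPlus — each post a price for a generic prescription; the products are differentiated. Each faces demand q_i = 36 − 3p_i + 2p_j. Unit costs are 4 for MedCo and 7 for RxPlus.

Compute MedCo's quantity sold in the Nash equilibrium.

MedCo's profit: π = (p_{MedCo} − 4)(36 − 3p_{MedCo} + 2p_{RxPlus}).
∂π/∂p_{MedCo} = 48 − 6p_{MedCo} + 2p_{RxPlus} = 0 ⇒ p_{MedCo} = 8 + (1/3)p_{RxPlus}.
Similarly p_{RxPlus} = 9.5 + (1/3)p_{MedCo}.
Substituting the second reaction function into the first: p_{MedCo} = 8 + (1/3)(9.5 + (1/3)p_{MedCo}), which gives (8/9)p_{MedCo} = 67/6 ⇒ p_{MedCo} = 12.5625.
Then p_{RxPlus} = 9.5 + (1/3)·12.5625 = 13.6875.
q_{MedCo} = 36 − 3·12.5625 + 2·13.6875 = 25.6875.

25.6875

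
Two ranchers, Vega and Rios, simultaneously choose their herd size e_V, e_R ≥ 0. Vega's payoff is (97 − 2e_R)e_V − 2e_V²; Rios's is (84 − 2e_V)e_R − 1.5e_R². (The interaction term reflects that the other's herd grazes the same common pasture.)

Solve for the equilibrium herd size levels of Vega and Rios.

15.375, 17.75

Expanding Vega's payoff: 97e_V − 2e_Re_V − 2e_V².
∂π/∂e_V = 97 − 2e_R − 4e_V = 0, so e_V = 24.25 − 0.5e_R.
Likewise for Rios: e_R = 28 − (2/3)e_V.
Substituting the second reaction function into the first: e_V = 24.25 − 0.5(28 − (2/3)e_V), which gives (2/3)e_V = 10.25 ⇒ e_V = 15.375.
Then e_R = 28 − (2/3)·15.375 = 17.75.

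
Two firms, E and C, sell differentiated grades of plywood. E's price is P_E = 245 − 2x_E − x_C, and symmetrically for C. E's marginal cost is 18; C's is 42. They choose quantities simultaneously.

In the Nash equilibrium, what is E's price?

Firm E's profit: π = x_E(245 − 2x_E − x_C) − 18x_E.
∂π/∂x_E = 227 − 4x_E − x_C = 0 ⇒ x_E = 56.75 − 0.25x_C.
Similarly x_C = 50.75 − 0.25x_E.
Plugging x_C into E's best response: x_E = 56.75 − 0.25(50.75 − 0.25x_E) ⇒ 0.9375x_E = 44.0625, so x_E = 47.
Then x_C = 50.75 − 0.25·47 = 39.
P_E = 245 − 2·47 − 39 = 112.

112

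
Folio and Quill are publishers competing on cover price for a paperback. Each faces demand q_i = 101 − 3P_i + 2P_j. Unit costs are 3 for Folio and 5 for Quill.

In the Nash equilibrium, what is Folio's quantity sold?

Folio's profit: π = (P_{Folio} − 3)(101 − 3P_{Folio} + 2P_{Quill}).
∂π/∂P_{Folio} = 110 − 6P_{Folio} + 2P_{Quill} = 0 ⇒ P_{Folio} = 55/3 + (1/3)P_{Quill}.
Similarly P_{Quill} = 58/3 + (1/3)P_{Folio}.
Substituting the second reaction function into the first: P_{Folio} = 55/3 + (1/3)(58/3 + (1/3)P_{Folio}), which gives (8/9)P_{Folio} = 223/9 ⇒ P_{Folio} = 27.875.
Then P_{Quill} = 58/3 + (1/3)·27.875 = 28.625.
q_{Folio} = 101 − 3·27.875 + 2·28.625 = 74.625.

74.625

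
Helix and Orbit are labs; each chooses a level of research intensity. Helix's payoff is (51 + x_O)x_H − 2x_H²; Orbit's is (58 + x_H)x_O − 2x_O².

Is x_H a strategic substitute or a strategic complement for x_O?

strategic complements

Expanding Helix's payoff: 51x_H + x_Ox_H − 2x_H².
∂π/∂x_H = 51 + x_O − 4x_H = 0, so x_H = 12.75 + 0.25x_O.
The best-response slope dx_H/dx_O = 0.25 > 0: the reaction function is upward-sloping, so the choices are strategic complements.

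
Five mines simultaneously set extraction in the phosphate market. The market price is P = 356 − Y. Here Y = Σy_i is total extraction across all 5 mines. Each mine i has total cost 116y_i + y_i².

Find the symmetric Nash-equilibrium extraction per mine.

A representative mine's profit is π_i = y_i(356 − Y) − 116y_i − y_i², with Y = y_i + Σ_{j≠i} y_j.
First-order condition: 240 − 4y_i − Σ_{j≠i} y_j = 0.
Imposing symmetry (y_j = y for all j) turns Σ_{j≠i} y_j into 4y, so 240 = 8y and y = 30.

30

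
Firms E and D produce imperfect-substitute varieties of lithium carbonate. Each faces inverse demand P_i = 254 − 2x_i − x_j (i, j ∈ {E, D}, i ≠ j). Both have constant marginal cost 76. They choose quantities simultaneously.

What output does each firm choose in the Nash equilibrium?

35.6

Firm E's profit: π = x_E(254 − 2x_E − x_D) − 76x_E.
∂π/∂x_E = 178 − 4x_E − x_D = 0 ⇒ x_E = 44.5 − 0.25x_D.
By symmetry x_D = x_E; substituting into the reaction function, 1.25x_E = 44.5 and x_E = 35.6.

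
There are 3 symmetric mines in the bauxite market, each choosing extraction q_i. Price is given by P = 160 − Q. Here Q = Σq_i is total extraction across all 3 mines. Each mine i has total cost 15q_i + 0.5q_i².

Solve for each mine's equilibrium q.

A representative mine's profit is π_i = q_i(160 − Q) − 15q_i − 0.5q_i², with Q = q_i + Σ_{j≠i} q_j.
First-order condition: 145 − 3q_i − Σ_{j≠i} q_j = 0.
Imposing symmetry (q_j = q for all j) turns Σ_{j≠i} q_j into 2q, so 145 = 5q and q = 29.

29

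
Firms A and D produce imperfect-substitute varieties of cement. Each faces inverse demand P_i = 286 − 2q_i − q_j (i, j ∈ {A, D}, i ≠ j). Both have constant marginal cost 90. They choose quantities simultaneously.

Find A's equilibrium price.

Firm A's profit: π = q_A(286 − 2q_A − q_D) − 90q_A.
∂π/∂q_A = 196 − 4q_A − q_D = 0 ⇒ q_A = 49 − 0.25q_D.
The game is symmetric, so in equilibrium q_D = q_A: the reaction function gives 1.25q_A = 49, hence q_A = 39.2.
P_A = 286 − 2·39.2 − 39.2 = 168.4.

168.4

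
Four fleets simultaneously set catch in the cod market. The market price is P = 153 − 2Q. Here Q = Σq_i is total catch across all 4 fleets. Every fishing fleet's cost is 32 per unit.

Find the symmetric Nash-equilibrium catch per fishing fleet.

A representative fishing fleet's profit is π_i = q_i(153 − 2Q) − 32q_i, with Q = q_i + Σ_{j≠i} q_j.
First-order condition: 121 − 4q_i − 2Σ_{j≠i} q_j = 0.
With identical fishing fleets, set every q_j = q: then 121 − 4q − 6q = 0, i.e. q = 121/10 = 12.1.

12.1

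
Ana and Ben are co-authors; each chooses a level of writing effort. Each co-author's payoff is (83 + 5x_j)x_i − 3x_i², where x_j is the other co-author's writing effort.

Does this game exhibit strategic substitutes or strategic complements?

strategic complements

Ana's payoff is (83 + 5x_B)x_A − 3x_A².
∂π/∂x_A = 83 + 5x_B − 6x_A = 0, so x_A = 83/6 + (5/6)x_B.
The best-response slope dx_A/dx_B = 5/6 > 0: the reaction function is upward-sloping, so the choices are strategic complements.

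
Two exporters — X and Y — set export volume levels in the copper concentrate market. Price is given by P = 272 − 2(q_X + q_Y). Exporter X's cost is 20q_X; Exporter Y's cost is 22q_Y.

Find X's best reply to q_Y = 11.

Exporter X's profit: π = q_X(272 − 2(q_X + q_Y)) − 20q_X.
∂π/∂q_X = 252 − 4q_X − 2q_Y = 0, so q_X = 63 − 0.5q_Y.
At q_Y = 11: q_X = 63 − 0.5·11 = 57.5.

57.5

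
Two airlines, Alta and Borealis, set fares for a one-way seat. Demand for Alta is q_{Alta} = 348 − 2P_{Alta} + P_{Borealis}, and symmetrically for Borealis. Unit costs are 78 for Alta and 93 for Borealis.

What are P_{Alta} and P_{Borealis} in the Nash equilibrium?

170, 176

Alta's profit: π = (P_{Alta} − 78)(348 − 2P_{Alta} + P_{Borealis}).
∂π/∂P_{Alta} = 504 − 4P_{Alta} + P_{Borealis} = 0 ⇒ P_{Alta} = 126 + 0.25P_{Borealis}.
Similarly P_{Borealis} = 133.5 + 0.25P_{Alta}.
Plugging P_{Borealis} into Alta's best response: P_{Alta} = 126 + 0.25(133.5 + 0.25P_{Alta}) ⇒ 0.9375P_{Alta} = 159.375, so P_{Alta} = 170.
Then P_{Borealis} = 133.5 + 0.25·170 = 176.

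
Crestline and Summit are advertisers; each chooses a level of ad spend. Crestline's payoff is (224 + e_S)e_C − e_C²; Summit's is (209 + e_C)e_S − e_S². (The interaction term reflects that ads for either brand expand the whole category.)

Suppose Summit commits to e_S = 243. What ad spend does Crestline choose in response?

Expanding Crestline's payoff: 224e_C + e_Se_C − e_C².
∂π/∂e_C = 224 + e_S − 2e_C = 0, so e_C = 112 + 0.5e_S.
At e_S = 243: e_C = 112 + 0.5·243 = 233.5.

233.5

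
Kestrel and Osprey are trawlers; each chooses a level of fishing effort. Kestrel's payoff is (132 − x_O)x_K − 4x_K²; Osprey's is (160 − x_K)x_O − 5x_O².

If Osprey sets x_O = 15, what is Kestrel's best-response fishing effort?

Expanding Kestrel's payoff: 132x_K − x_Ox_K − 4x_K².
∂π/∂x_K = 132 − x_O − 8x_K = 0, so x_K = 16.5 − 0.125x_O.
At x_O = 15: x_K = 16.5 − 0.125·15 = 14.625.

14.625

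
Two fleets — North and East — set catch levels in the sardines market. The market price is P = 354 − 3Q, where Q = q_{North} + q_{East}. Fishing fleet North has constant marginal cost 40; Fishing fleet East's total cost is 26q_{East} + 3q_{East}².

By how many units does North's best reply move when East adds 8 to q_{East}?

Fishing fleet North's profit: π = q_{North}(354 − 3(q_{North} + q_{East})) − 40q_{North}.
∂π/∂q_{North} = 314 − 6q_{North} − 3q_{East} = 0, so q_{North} = 157/3 − 0.5q_{East}.
The reaction-function slope is −0.5, so an 8-unit rise in q_{East} moves q_{North} by −0.5 × 8 = −4. North's best response falls — the actions are strategic substitutes.

-4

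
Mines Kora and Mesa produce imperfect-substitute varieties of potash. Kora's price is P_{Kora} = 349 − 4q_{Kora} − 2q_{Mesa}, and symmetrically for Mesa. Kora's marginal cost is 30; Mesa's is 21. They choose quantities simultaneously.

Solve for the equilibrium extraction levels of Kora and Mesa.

31.6, 33.1

Mine Kora's profit: π = q_{Kora}(349 − 4q_{Kora} − 2q_{Mesa}) − 30q_{Kora}.
∂π/∂q_{Kora} = 319 − 8q_{Kora} − 2q_{Mesa} = 0 ⇒ q_{Kora} = 39.875 − 0.25q_{Mesa}.
Similarly q_{Mesa} = 41 − 0.25q_{Kora}.
Solving the two reaction functions simultaneously: (1 − (−0.25)(−0.25))q_{Kora} = 39.875 − 0.25·41, so 0.9375q_{Kora} = 29.625 and q_{Kora} = 31.6.
Then q_{Mesa} = 41 − 0.25·31.6 = 33.1.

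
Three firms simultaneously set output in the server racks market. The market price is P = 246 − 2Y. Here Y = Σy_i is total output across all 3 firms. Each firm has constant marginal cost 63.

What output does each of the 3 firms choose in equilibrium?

22.875

A representative firm's profit is π_i = y_i(246 − 2Y) − 63y_i, with Y = y_i + Σ_{j≠i} y_j.
First-order condition: 183 − 4y_i − 2Σ_{j≠i} y_j = 0.
In a symmetric equilibrium every firm chooses the same y, so Σ_{j≠i} y_j = 2y. The condition becomes 183 − 8y = 0, giving y = 183/8 = 22.875.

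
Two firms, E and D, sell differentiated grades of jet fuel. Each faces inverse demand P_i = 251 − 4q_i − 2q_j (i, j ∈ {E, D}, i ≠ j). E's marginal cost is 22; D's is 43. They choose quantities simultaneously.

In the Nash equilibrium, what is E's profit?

Firm E's profit: π = q_E(251 − 4q_E − 2q_D) − 22q_E.
∂π/∂q_E = 229 − 8q_E − 2q_D = 0 ⇒ q_E = 28.625 − 0.25q_D.
Similarly q_D = 26 − 0.25q_E.
Substituting the second reaction function into the first: q_E = 28.625 − 0.25(26 − 0.25q_E), which gives 0.9375q_E = 22.125 ⇒ q_E = 23.6.
Then q_D = 26 − 0.25·23.6 = 20.1.
P_E = 251 − 4·23.6 − 2·20.1 = 116.4.
Profit = (116.4 − 22)·23.6 = 2227.84.

2227.84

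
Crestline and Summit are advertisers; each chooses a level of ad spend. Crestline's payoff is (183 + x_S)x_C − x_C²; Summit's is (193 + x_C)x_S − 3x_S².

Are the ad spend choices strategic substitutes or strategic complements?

Expanding Crestline's payoff: 183x_C + x_Sx_C − x_C².
∂π/∂x_C = 183 + x_S − 2x_C = 0, so x_C = 91.5 + 0.5x_S.
The best-response slope dx_C/dx_S = 0.5 > 0: the reaction function is upward-sloping, so the choices are strategic complements.

strategic complements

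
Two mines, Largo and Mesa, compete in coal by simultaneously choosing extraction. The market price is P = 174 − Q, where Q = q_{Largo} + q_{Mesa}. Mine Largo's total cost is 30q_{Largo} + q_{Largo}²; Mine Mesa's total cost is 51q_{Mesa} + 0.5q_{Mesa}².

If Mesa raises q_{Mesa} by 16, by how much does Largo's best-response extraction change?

-4

Mine Largo's profit: π = q_{Largo}(174 − (q_{Largo} + q_{Mesa})) − 30q_{Largo} − q_{Largo}².
∂π/∂q_{Largo} = 144 − 4q_{Largo} − q_{Mesa} = 0, so q_{Largo} = 36 − 0.25q_{Mesa}.
The reaction-function slope is −0.25, so a 16-unit rise in q_{Mesa} moves q_{Largo} by −0.25 × 16 = −4. Largo's best response falls — the actions are strategic substitutes.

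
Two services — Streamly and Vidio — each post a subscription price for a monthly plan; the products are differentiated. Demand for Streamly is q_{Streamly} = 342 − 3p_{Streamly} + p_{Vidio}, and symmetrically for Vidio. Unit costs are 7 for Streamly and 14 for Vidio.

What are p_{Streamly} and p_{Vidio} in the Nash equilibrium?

Streamly's profit: π = (p_{Streamly} − 7)(342 − 3p_{Streamly} + p_{Vidio}).
∂π/∂p_{Streamly} = 363 − 6p_{Streamly} + p_{Vidio} = 0 ⇒ p_{Streamly} = 60.5 + (1/6)p_{Vidio}.
Similarly p_{Vidio} = 64 + (1/6)p_{Streamly}.
Plugging p_{Vidio} into Streamly's best response: p_{Streamly} = 60.5 + (1/6)(64 + (1/6)p_{Streamly}) ⇒ (35/36)p_{Streamly} = 427/6, so p_{Streamly} = 73.2.
Then p_{Vidio} = 64 + (1/6)·73.2 = 76.2.

73.2, 76.2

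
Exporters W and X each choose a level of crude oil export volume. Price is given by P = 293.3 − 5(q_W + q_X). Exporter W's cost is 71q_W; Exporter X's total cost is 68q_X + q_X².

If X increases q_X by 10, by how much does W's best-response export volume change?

Exporter W's profit: π = q_W(293.3 − 5(q_W + q_X)) − 71q_W.
∂π/∂q_W = 222.3 − 10q_W − 5q_X = 0, so q_W = 22.23 − 0.5q_X.
The reaction-function slope is −0.5, so a 10-unit rise in q_X moves q_W by −0.5 × 10 = −5. W's best response falls — the actions are strategic substitutes.

-5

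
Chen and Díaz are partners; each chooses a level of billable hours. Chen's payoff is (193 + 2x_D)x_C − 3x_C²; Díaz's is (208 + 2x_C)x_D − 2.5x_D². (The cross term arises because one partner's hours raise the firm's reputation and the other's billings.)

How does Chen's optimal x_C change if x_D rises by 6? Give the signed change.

Expanding Chen's payoff: 193x_C + 2x_Dx_C − 3x_C².
∂π/∂x_C = 193 + 2x_D − 6x_C = 0, so x_C = 193/6 + (1/3)x_D.
The reaction-function slope is 1/3, so a 6-unit rise in x_D moves x_C by 1/3 × 6 = 2. Chen's best response rises — the actions are strategic complements.

2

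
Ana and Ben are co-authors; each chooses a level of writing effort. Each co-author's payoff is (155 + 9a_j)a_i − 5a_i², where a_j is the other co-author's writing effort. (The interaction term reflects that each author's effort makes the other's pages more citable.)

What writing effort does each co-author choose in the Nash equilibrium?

Ana's payoff is (155 + 9a_B)a_A − 5a_A².
∂π/∂a_A = 155 + 9a_B − 10a_A = 0, so a_A = 15.5 + 0.9a_B.
By symmetry a_B = a_A; substituting into the reaction function, 0.1a_A = 15.5 and a_A = 155.

155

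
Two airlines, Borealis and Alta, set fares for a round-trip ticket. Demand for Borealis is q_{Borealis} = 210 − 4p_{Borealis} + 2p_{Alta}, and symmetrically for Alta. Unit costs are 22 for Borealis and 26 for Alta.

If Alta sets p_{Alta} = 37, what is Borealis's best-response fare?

Borealis's profit: π = (p_{Borealis} − 22)(210 − 4p_{Borealis} + 2p_{Alta}).
∂π/∂p_{Borealis} = 298 − 8p_{Borealis} + 2p_{Alta} = 0 ⇒ p_{Borealis} = 37.25 + 0.25p_{Alta}.
At p_{Alta} = 37: p_{Borealis} = 37.25 + 0.25·37 = 46.5.

46.5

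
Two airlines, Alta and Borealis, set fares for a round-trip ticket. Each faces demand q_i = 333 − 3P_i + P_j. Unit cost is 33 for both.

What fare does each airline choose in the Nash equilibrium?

86.4

Alta's profit: π = (P_{Alta} − 33)(333 − 3P_{Alta} + P_{Borealis}).
∂π/∂P_{Alta} = 432 − 6P_{Alta} + P_{Borealis} = 0 ⇒ P_{Alta} = 72 + (1/6)P_{Borealis}.
By symmetry P_{Borealis} = P_{Alta}; substituting into the reaction function, (5/6)P_{Alta} = 72 and P_{Alta} = 86.4.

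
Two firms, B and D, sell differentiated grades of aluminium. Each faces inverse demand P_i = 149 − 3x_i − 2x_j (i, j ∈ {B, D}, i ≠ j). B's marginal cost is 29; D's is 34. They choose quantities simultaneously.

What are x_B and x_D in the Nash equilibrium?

15.3125, 14.0625

Firm B's profit: π = x_B(149 − 3x_B − 2x_D) − 29x_B.
∂π/∂x_B = 120 − 6x_B − 2x_D = 0 ⇒ x_B = 20 − (1/3)x_D.
Similarly x_D = 115/6 − (1/3)x_B.
Plugging x_D into B's best response: x_B = 20 − (1/3)(115/6 − (1/3)x_B) ⇒ (8/9)x_B = 245/18, so x_B = 15.3125.
Then x_D = 115/6 − (1/3)·15.3125 = 14.0625.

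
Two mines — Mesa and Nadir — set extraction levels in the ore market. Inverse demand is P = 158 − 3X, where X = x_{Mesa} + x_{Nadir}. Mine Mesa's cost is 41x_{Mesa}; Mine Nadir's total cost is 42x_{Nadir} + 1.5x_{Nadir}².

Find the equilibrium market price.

Mine Mesa's profit: π = x_{Mesa}(158 − 3(x_{Mesa} + x_{Nadir})) − 41x_{Mesa}.
∂π/∂x_{Mesa} = 117 − 6x_{Mesa} − 3x_{Nadir} = 0, so x_{Mesa} = 19.5 − 0.5x_{Nadir}.
For Nadir: ∂π/∂x_{Nadir} = 116 − 9x_{Nadir} − 3x_{Mesa} = 0 ⇒ x_{Nadir} = 116/9 − (1/3)x_{Mesa}.
Solving the two reaction functions simultaneously: (1 − (−0.5)(−1/3))x_{Mesa} = 19.5 − 0.5·(116/9), so (5/6)x_{Mesa} = 235/18 and x_{Mesa} = 47/3.
Then x_{Nadir} = 116/9 − (1/3)·(47/3) = 23/3.
Equilibrium price: P = 158 − 3·(70/3) = 88.

88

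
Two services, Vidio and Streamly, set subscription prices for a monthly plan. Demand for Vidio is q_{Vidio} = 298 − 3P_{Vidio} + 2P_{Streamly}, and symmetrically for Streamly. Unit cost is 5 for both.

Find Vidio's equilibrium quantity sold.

Vidio's profit: π = (P_{Vidio} − 5)(298 − 3P_{Vidio} + 2P_{Streamly}).
∂π/∂P_{Vidio} = 313 − 6P_{Vidio} + 2P_{Streamly} = 0 ⇒ P_{Vidio} = 313/6 + (1/3)P_{Streamly}.
The game is symmetric, so in equilibrium P_{Streamly} = P_{Vidio}: the reaction function gives (2/3)P_{Vidio} = 313/6, hence P_{Vidio} = 78.25.
q_{Vidio} = 298 − 3·78.25 + 2·78.25 = 219.75.

219.75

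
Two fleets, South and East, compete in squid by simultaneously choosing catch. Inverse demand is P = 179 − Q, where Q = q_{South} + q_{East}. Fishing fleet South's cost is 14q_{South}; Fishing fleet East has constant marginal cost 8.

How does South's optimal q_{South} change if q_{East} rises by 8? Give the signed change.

-4

Fishing fleet South's profit: π = q_{South}(179 − (q_{South} + q_{East})) − 14q_{South}.
∂π/∂q_{South} = 165 − 2q_{South} − q_{East} = 0, so q_{South} = 82.5 − 0.5q_{East}.
The reaction-function slope is −0.5, so an 8-unit rise in q_{East} moves q_{South} by −0.5 × 8 = −4. South's best response falls — the actions are strategic substitutes.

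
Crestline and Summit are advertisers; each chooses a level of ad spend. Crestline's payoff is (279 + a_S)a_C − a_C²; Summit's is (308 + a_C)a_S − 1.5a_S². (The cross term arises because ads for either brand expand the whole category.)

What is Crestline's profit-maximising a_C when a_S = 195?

237

Expanding Crestline's payoff: 279a_C + a_Sa_C − a_C².
∂π/∂a_C = 279 + a_S − 2a_C = 0, so a_C = 139.5 + 0.5a_S.
At a_S = 195: a_C = 139.5 + 0.5·195 = 237.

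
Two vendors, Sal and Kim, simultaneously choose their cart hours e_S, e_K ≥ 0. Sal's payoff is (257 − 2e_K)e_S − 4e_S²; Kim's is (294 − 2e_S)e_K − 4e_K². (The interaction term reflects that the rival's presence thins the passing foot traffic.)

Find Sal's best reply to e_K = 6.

Expanding Sal's payoff: 257e_S − 2e_Ke_S − 4e_S².
∂π/∂e_S = 257 − 2e_K − 8e_S = 0, so e_S = 32.125 − 0.25e_K.
At e_K = 6: e_S = 32.125 − 0.25·6 = 30.625.

30.625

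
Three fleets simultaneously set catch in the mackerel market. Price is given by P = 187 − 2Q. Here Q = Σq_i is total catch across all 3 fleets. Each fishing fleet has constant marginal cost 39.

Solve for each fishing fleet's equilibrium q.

A representative fishing fleet's profit is π_i = q_i(187 − 2Q) − 39q_i, with Q = q_i + Σ_{j≠i} q_j.
First-order condition: 148 − 4q_i − 2Σ_{j≠i} q_j = 0.
Imposing symmetry (q_j = q for all j) turns Σ_{j≠i} q_j into 2q, so 148 = 8q and q = 18.5.

18.5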